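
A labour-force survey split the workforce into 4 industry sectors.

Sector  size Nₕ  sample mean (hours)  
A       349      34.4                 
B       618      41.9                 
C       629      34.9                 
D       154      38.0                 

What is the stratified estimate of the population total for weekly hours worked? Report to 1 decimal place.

Estimate total by summing Nₕ·x̄ₕ over strata.
349·34.4 + 618·41.9 + 629·34.9 + 154·38.0 = 12005.6 + 25894.2 + 21952.1 + 5852 = 65703.9.

65703.9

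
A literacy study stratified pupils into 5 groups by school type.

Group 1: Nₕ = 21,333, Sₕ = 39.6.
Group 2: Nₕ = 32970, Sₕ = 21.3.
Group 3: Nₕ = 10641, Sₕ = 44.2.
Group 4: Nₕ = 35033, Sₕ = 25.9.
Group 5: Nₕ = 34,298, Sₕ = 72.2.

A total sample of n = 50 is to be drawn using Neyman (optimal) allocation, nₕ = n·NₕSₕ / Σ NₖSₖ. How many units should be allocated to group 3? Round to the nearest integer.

4

Σ NₕSₕ = 21333·39.6 + 32970·21.3 + 10641·44.2 + 35033·25.9 + 34298·72.2 = 5401050.3.
Share for 3: 470332.2/5401050.3 = 0.08708.
n_3 = 50 × 0.08708 = 4.354... → 4.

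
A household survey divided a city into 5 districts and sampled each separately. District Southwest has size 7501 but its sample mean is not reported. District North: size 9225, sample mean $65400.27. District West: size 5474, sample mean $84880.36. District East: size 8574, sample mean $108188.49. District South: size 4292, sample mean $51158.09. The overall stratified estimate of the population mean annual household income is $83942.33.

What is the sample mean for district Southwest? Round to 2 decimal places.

97105.79

Σ Nₕx̄ₕ = N·μ, so 7501·x̄_Southwest = 35066·83942.33 − (9225·65400.27 + 5474·84880.36 + 8574·108188.49 + 4292·51158.09).
= 2943521743.78 − 2215131216.93 = 728390526.85.
x̄_Southwest = 728390526.85 / 7501 = 97105.7895... → 97105.79.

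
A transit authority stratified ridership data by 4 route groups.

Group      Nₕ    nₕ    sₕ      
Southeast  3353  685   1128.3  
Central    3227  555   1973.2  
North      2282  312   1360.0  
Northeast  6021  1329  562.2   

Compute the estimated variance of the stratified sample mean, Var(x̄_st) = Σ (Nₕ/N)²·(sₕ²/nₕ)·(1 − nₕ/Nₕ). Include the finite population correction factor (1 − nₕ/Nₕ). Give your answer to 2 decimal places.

N = 14883. Term for each stratum: Wₕ²sₕ²/nₕ·(1−nₕ/Nₕ).
Var(x̄_st) = 75.05801 + 273.08867 + 120.31621 + 30.33209 = 498.79498 → 498.79.

498.79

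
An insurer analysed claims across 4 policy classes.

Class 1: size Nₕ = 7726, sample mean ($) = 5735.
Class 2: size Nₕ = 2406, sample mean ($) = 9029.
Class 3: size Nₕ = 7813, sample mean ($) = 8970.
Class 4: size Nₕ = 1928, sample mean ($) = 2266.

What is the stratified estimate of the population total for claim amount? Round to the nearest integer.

1: 7726·5735 = 44308610
2: 2406·9029 = 21723774
3: 7813·8970 = 70082610
4: 1928·2266 = 4368848
τ̂ = Σ Nₕx̄ₕ = 140483842.

140483842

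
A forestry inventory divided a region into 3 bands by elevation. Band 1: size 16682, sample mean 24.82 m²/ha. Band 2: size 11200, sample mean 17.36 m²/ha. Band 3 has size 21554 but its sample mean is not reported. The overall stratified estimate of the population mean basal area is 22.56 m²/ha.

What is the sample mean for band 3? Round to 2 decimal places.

23.51

N = 16682 + 11200 + 21554 = 49436.
Overall total = μ·N = 22.56·49436 = 1115276.16.
Subtract the known strata: 16682·24.82 + 11200·17.36 = 608479.24.
Remaining total for band 3: 1115276.16 − 608479.24 = 506796.92.
Divide by its size: 506796.92 / 21554 = 23.5129... → 23.51.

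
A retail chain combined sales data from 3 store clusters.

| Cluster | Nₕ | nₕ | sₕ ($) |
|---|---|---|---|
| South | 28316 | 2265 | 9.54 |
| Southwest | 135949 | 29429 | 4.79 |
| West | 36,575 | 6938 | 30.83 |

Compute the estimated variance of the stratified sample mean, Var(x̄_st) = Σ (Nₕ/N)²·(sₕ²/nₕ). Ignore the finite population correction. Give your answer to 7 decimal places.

N = 200840; Wₕ = Nₕ/N.
cluster South: (28316/200840)²·9.54²/2265 = 0.0007987152
cluster Southwest: (135949/200840)²·4.79²/29429 = 0.0003572293
cluster West: (36575/200840)²·30.83²/6938 = 0.0045434003
Sum = 0.0056993448 → 0.0056993.

0.0056993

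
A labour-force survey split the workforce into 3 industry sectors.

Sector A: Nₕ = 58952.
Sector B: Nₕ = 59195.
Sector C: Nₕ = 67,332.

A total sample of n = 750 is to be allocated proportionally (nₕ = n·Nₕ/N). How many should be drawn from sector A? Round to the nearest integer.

238

Share of sector A = 58952/185479 = 0.31784.
Allocate 750 × 0.31784 = 238.377... → 238.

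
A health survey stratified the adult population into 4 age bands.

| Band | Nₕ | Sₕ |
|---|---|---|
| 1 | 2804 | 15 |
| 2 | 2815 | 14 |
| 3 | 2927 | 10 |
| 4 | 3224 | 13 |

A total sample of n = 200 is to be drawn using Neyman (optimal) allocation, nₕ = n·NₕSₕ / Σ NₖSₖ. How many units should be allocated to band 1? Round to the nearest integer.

55

1: NₕSₕ = 2804·15 = 42060
2: NₕSₕ = 2815·14 = 39410
3: NₕSₕ = 2927·10 = 29270
4: NₕSₕ = 3224·13 = 41912
Σ NₕSₕ = 152652.
n_1 = 200·42060/152652 = 55.106... → 55.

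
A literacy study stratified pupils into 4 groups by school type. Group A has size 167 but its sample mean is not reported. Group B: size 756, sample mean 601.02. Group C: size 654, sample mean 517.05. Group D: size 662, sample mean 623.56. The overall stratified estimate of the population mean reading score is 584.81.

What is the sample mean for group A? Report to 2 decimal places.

623.18

N = 167 + 756 + 654 + 662 = 2239.
Overall total = μ·N = 584.81·2239 = 1309389.59.
Subtract the known strata: 756·601.02 + 654·517.05 + 662·623.56 = 1205318.54.
Remaining total for group A: 1309389.59 − 1205318.54 = 104071.05.
Divide by its size: 104071.05 / 167 = 623.1799... → 623.18.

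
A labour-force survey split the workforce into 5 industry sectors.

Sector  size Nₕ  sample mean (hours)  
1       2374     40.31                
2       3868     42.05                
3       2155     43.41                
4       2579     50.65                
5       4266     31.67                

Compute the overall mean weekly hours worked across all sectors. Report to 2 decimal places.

40.52

N = 2374 + 3868 + 2155 + 2579 + 4266 = 15242.
Weight each subgroup mean by Nₕ/N and sum.
Σ Nₕx̄ₕ = 2374·40.31 + 3868·42.05 + 2155·43.41 + 2579·50.65 + 4266·31.67 = 95695.94 + 162649.4 + 93548.55 + 130626.35 + 135104.22 = 617624.46.
Divide by N: 617624.46 / 15242 = 40.5212... → 40.52.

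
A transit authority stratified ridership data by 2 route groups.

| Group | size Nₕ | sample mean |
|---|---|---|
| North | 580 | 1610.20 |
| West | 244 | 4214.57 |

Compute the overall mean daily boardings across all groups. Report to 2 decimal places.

2381.40

N = 824; weights Wₕ = Nₕ/N = (0.7039, 0.2961).
x̄_st = Σ Wₕ·x̄ₕ = 0.7039·1610.20 + 0.2961·4214.57 ≈ 2381.3969...
→ 2381.40.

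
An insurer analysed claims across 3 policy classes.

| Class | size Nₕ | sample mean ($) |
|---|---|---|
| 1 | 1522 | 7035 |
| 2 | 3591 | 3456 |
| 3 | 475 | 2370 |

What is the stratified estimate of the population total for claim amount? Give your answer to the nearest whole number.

1: 1522·7035 = 10707270
2: 3591·3456 = 12410496
3: 475·2370 = 1125750
τ̂ = Σ Nₕx̄ₕ = 24243516.

24243516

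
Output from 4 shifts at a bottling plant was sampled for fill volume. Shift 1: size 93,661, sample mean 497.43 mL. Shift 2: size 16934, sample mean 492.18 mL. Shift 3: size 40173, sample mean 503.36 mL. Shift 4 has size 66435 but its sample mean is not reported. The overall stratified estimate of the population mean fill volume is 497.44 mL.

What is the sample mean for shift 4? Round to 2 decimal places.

495.22

Σ Nₕx̄ₕ = N·μ, so 66435·x̄_4 = 217203·497.44 − (93661·497.43 + 16934·492.18 + 40173·503.36).
= 108045460.32 − 75145848.63 = 32899611.69.
x̄_4 = 32899611.69 / 66435 = 495.2150... → 495.22.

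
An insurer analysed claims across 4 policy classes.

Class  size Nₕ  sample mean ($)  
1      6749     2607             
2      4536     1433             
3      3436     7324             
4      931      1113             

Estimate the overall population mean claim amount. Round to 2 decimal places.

3213.40

x̄_st = (Σ Nₕx̄ₕ) / (Σ Nₕ) = (6749·2607 + 4536·1433 + 3436·7324 + 931·1113) / 15652
= 50296198 / 15652 = 3213.4039... → 3213.40.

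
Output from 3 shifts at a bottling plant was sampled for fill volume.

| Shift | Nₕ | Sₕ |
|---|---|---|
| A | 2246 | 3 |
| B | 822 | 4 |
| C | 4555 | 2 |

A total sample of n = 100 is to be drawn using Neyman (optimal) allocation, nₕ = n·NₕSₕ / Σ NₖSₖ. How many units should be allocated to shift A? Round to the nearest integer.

A: NₕSₕ = 2246·3 = 6738
B: NₕSₕ = 822·4 = 3288
C: NₕSₕ = 4555·2 = 9110
Σ NₕSₕ = 19136.
n_A = 100·6738/19136 = 35.211... → 35.

35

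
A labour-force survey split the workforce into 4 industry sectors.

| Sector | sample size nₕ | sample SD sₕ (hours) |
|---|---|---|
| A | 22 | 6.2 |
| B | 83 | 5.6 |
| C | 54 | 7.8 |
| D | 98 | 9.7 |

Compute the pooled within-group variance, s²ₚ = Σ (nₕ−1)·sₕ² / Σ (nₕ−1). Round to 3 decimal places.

62.174

Degrees of freedom: 21 + 82 + 53 + 97 = 253.
Σ(nₕ−1)sₕ² = 21·38.44 + 82·31.36 + 53·60.84 + 97·94.09 = 15730.01.
s²ₚ = 15730.01 / 253 = 62.17395... → 62.174.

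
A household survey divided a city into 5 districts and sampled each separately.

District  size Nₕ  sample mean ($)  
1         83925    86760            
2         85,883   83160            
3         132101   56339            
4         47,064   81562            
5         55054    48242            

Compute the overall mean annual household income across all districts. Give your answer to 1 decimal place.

x̄_st = (Σ Nₕx̄ₕ) / (Σ Nₕ) = (83925·86760 + 85883·83160 + 132101·56339 + 47064·81562 + 55054·48242) / 404027
= 28360350555 / 404027 = 70194.196... → 70194.2.

70194.2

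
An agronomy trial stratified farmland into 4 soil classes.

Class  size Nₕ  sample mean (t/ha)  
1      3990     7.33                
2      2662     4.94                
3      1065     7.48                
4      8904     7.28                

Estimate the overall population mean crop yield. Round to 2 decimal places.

x̄_st = (Σ Nₕx̄ₕ) / (Σ Nₕ) = (3990·7.33 + 2662·4.94 + 1065·7.48 + 8904·7.28) / 16621
= 115184.3 / 16621 = 6.9300... → 6.93.

6.93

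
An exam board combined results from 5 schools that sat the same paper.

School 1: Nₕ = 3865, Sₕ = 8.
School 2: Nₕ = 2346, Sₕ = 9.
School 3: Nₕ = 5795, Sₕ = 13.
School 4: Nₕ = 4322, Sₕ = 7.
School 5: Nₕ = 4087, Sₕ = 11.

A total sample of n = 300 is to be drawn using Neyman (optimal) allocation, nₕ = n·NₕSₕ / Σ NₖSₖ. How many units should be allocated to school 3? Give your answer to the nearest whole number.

112

Σ NₕSₕ = 3865·8 + 2346·9 + 5795·13 + 4322·7 + 4087·11 = 202580.
Share for 3: 75335/202580 = 0.37188.
n_3 = 300 × 0.37188 = 111.563... → 112.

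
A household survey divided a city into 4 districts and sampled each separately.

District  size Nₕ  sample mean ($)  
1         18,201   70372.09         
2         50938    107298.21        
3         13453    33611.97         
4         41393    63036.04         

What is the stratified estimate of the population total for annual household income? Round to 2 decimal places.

1: 18201·70372.09 = 1280842410.09
2: 50938·107298.21 = 5465556220.98
3: 13453·33611.97 = 452181832.41
4: 41393·63036.04 = 2609250803.72
τ̂ = Σ Nₕx̄ₕ = 9807831267.20.

9807831267.20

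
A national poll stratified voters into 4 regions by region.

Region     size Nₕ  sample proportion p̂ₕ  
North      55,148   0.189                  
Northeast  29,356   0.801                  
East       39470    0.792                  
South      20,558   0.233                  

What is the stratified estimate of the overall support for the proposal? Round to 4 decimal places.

N = 55148 + 29356 + 39470 + 20558 = 144532.
Overall proportion = Σ (Nₕ/N)·p̂ₕ.
Σ Nₕp̂ₕ = 10422.972 + 23514.156 + 31260.24 + 4790.014 = 69987.382.
69987.382 / 144532 = 0.484235... → 0.4842.

0.4842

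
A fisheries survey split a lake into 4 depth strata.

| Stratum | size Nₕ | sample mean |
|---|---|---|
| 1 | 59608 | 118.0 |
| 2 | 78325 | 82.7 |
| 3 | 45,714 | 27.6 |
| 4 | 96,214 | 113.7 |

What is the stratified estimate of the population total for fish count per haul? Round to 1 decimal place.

Population total = Σ Nₕ·x̄ₕ (each stratum's size times its mean).
59608·118.0 + 78325·82.7 + 45714·27.6 + 96214·113.7 = 7033744 + 6477477.5 + 1261706.4 + 10939531.8 = 25712459.7.

25712459.7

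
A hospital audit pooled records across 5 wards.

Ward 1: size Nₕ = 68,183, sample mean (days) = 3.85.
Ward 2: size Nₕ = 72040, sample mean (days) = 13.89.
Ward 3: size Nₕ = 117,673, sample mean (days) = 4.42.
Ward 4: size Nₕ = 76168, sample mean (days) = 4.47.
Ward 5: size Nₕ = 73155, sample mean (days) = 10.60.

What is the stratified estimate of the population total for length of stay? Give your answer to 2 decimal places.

2899168.77

Population total = Σ Nₕ·x̄ₕ (each stratum's size times its mean).
68183·3.85 + 72040·13.89 + 117673·4.42 + 76168·4.47 + 73155·10.60 = 262504.55 + 1000635.6 + 520114.66 + 340470.96 + 775443 = 2899168.77.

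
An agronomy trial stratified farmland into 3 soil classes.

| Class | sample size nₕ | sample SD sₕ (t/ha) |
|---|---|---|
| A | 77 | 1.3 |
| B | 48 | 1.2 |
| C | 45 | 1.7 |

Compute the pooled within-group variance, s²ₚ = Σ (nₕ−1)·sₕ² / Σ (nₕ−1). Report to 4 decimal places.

1.9358

A: (77−1)·1.3² = 76·1.69 = 128.44
B: (48−1)·1.2² = 47·1.44 = 67.68
C: (45−1)·1.7² = 44·2.89 = 127.16
Numerator = 323.28; denominator = Σ(nₕ−1) = 167.
s²ₚ = 323.28/167 = 1.935808... → 1.9358.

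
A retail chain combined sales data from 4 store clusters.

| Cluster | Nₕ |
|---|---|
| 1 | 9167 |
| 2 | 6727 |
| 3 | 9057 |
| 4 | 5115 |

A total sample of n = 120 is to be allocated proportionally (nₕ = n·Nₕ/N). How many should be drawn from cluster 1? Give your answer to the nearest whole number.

37

N = 9167 + 6727 + 9057 + 5115 = 30066.
n_1 = 120·9167/30066 = 36.588... → 37.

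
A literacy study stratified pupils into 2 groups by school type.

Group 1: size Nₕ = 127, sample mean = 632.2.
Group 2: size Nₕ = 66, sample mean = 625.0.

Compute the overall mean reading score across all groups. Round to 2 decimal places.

629.74

N = 193; weights Wₕ = Nₕ/N = (0.6580, 0.3420).
x̄_st = Σ Wₕ·x̄ₕ = 0.6580·632.2 + 0.3420·625.0 ≈ 629.7378...
→ 629.74.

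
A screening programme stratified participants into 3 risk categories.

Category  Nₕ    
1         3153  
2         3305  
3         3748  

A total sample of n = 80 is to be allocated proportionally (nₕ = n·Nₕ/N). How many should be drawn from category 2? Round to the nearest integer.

Share of category 2 = 3305/10206 = 0.32383.
Allocate 80 × 0.32383 = 25.906... → 26.

26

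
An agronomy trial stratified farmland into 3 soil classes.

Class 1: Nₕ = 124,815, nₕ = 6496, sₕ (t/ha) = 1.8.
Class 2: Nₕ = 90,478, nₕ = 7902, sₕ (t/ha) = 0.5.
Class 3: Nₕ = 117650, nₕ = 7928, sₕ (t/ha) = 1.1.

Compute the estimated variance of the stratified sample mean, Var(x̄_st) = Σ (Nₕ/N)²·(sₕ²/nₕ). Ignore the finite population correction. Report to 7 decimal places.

0.0000915

N = 332943. Term for each stratum: Wₕ²sₕ²/nₕ.
Var(x̄_st) = 0.0000700959 + 0.0000023364 + 0.0000190575 = 0.0000914898 → 0.0000915.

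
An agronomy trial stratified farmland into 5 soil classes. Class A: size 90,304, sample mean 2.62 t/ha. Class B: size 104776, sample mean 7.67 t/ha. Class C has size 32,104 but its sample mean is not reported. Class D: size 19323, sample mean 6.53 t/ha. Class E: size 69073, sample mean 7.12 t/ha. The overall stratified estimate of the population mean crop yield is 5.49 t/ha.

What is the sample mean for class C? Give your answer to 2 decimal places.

2.32

N = 90304 + 104776 + 32104 + 19323 + 69073 = 315580.
Overall total = μ·N = 5.49·315580 = 1732534.2.
Subtract the known strata: 90304·2.62 + 104776·7.67 + 19323·6.53 + 69073·7.12 = 1658207.35.
Remaining total for class C: 1732534.2 − 1658207.35 = 74326.85.
Divide by its size: 74326.85 / 32104 = 2.3152... → 2.32.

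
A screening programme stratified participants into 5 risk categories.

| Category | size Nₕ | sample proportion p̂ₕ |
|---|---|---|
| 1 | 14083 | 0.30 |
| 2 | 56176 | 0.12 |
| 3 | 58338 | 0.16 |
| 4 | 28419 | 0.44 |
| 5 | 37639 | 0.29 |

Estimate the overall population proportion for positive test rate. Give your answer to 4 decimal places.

Wₕ = Nₕ/N with N = 194655: 0.0723, 0.2886, 0.2997, 0.1460, 0.1934.
p̂_st = 0.0723·0.30 + 0.2886·0.12 + 0.2997·0.16 + 0.1460·0.44 + 0.1934·0.29 ≈ 0.224601... → 0.2246.

0.2246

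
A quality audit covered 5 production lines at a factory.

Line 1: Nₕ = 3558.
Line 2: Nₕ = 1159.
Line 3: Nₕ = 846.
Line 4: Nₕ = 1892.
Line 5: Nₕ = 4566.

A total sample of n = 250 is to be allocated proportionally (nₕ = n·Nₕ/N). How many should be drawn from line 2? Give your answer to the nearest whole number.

24

N = 3558 + 1159 + 846 + 1892 + 4566 = 12021.
n_2 = 250·1159/12021 = 24.104... → 24.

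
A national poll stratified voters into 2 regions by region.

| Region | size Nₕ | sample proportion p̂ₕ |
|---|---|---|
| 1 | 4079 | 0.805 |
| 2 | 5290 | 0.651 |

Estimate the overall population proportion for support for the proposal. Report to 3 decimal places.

N = 4079 + 5290 = 9369.
Overall proportion = Σ (Nₕ/N)·p̂ₕ.
Σ Nₕp̂ₕ = 3283.595 + 3443.79 = 6727.385.
6727.385 / 9369 = 0.71805... → 0.718.

0.718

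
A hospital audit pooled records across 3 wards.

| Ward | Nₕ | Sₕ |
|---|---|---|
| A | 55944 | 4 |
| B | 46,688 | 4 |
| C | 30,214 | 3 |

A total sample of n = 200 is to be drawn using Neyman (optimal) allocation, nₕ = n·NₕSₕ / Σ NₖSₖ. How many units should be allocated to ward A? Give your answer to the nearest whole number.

89

A: NₕSₕ = 55944·4 = 223776
B: NₕSₕ = 46688·4 = 186752
C: NₕSₕ = 30214·3 = 90642
Σ NₕSₕ = 501170.
n_A = 200·223776/501170 = 89.301... → 89.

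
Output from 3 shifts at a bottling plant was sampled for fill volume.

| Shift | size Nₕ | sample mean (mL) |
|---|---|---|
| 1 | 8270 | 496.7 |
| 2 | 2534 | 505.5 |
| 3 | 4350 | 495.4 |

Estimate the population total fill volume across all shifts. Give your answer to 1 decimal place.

Population total = Σ Nₕ·x̄ₕ (each stratum's size times its mean).
8270·496.7 + 2534·505.5 + 4350·495.4 = 4107709 + 1280937 + 2154990 = 7543636.0.

7543636.0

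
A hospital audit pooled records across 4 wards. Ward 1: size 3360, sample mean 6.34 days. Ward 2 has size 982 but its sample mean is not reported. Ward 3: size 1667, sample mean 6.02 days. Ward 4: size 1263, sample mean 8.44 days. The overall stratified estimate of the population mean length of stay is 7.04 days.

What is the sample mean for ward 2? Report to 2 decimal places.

Σ Nₕx̄ₕ = N·μ, so 982·x̄_2 = 7272·7.04 − (3360·6.34 + 1667·6.02 + 1263·8.44).
= 51194.88 − 41997.46 = 9197.42.
x̄_2 = 9197.42 / 982 = 9.3660... → 9.37.

9.37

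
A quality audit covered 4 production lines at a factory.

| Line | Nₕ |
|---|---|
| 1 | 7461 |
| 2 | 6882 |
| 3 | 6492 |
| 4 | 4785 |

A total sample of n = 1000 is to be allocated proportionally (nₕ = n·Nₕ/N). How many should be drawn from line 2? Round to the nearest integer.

Share of line 2 = 6882/25620 = 0.26862.
Allocate 1000 × 0.26862 = 268.618... → 269.

269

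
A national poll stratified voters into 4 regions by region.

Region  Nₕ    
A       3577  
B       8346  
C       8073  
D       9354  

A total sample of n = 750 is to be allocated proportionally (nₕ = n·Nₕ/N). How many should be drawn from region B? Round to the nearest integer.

213

N = 3577 + 8346 + 8073 + 9354 = 29350.
n_B = 750·8346/29350 = 213.271... → 213.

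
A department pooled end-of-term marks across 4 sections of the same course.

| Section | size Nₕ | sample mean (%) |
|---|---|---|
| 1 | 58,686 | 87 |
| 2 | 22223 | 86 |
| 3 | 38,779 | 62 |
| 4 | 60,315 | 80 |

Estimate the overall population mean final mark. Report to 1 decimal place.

79.1

x̄_st = (Σ Nₕx̄ₕ) / (Σ Nₕ) = (58686·87 + 22223·86 + 38779·62 + 60315·80) / 180003
= 14246358 / 180003 = 79.145... → 79.1.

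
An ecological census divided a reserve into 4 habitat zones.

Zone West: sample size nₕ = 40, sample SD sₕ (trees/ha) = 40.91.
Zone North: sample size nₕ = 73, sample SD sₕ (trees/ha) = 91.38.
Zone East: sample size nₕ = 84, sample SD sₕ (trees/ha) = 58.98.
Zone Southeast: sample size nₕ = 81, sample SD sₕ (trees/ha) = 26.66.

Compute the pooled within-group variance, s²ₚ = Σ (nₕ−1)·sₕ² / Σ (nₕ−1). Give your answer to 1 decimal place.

3693.7

Degrees of freedom: 39 + 72 + 83 + 80 = 274.
Σ(nₕ−1)sₕ² = 39·1673.6281 + 72·8350.3044 + 83·3478.6404 + 80·710.7556 = 1012081.0139.
s²ₚ = 1012081.0139 / 274 = 3693.726... → 3693.7.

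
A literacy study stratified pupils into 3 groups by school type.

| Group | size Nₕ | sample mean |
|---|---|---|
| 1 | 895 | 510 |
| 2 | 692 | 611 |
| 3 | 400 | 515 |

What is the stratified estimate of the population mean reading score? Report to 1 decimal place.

N = 895 + 692 + 400 = 1987.
The stratified mean weights each stratum mean by its population share Nₕ/N.
Σ Nₕx̄ₕ = 895·510 + 692·611 + 400·515 = 456450 + 422812 + 206000 = 1085262.
Divide by N: 1085262 / 1987 = 546.181... → 546.2.

546.2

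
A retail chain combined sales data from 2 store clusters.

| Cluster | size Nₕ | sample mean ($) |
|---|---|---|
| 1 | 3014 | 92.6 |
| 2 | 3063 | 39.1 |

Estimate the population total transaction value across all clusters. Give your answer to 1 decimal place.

398859.7

Population total = Σ Nₕ·x̄ₕ (each stratum's size times its mean).
3014·92.6 + 3063·39.1 = 279096.4 + 119763.3 = 398859.7.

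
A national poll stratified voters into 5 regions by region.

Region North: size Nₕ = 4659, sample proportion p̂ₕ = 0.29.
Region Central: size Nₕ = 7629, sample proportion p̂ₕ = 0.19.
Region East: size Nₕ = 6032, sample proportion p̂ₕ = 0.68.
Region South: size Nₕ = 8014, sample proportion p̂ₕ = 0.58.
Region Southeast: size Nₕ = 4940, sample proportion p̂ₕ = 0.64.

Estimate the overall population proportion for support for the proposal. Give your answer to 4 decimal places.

Wₕ = Nₕ/N with N = 31274: 0.1490, 0.2439, 0.1929, 0.2563, 0.1580.
p̂_st = 0.1490·0.29 + 0.2439·0.19 + 0.1929·0.68 + 0.2563·0.58 + 0.1580·0.64 ≈ 0.470426... → 0.4704.

0.4704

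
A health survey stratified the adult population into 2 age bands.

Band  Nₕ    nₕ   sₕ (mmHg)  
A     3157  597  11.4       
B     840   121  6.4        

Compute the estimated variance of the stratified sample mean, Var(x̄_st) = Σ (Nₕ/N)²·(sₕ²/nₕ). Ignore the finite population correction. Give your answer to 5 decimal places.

0.15076

N = 3997; Wₕ = Nₕ/N.
band A: (3157/3997)²·11.4²/597 = 0.13580515
band B: (840/3997)²·6.4²/121 = 0.01495081
Sum = 0.15075596 → 0.15076.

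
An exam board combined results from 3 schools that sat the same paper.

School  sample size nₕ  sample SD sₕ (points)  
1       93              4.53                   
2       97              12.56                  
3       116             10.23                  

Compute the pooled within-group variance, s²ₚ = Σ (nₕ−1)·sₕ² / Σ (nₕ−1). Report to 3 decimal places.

1: (93−1)·4.53² = 92·20.5209 = 1887.9228
2: (97−1)·12.56² = 96·157.7536 = 15144.3456
3: (116−1)·10.23² = 115·104.6529 = 12035.0835
Numerator = 29067.3519; denominator = Σ(nₕ−1) = 303.
s²ₚ = 29067.3519/303 = 95.93185... → 95.932.

95.932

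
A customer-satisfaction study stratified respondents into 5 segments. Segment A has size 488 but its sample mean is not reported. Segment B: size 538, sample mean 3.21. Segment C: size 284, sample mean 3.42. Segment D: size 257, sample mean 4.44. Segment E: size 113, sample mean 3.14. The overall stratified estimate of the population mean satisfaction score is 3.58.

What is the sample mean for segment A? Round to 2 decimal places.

3.73

N = 488 + 538 + 284 + 257 + 113 = 1680.
Overall total = μ·N = 3.58·1680 = 6014.4.
Subtract the known strata: 538·3.21 + 284·3.42 + 257·4.44 + 113·3.14 = 4194.16.
Remaining total for segment A: 6014.4 − 4194.16 = 1820.24.
Divide by its size: 1820.24 / 488 = 3.73 → 3.73.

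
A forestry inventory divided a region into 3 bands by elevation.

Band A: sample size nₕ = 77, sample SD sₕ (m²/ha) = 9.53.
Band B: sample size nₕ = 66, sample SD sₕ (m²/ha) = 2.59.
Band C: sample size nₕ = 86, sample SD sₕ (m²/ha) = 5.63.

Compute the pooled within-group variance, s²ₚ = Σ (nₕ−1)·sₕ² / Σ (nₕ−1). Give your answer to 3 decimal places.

Degrees of freedom: 76 + 65 + 85 = 226.
Σ(nₕ−1)sₕ² = 76·90.8209 + 65·6.7081 + 85·31.6969 = 10032.6514.
s²ₚ = 10032.6514 / 226 = 44.39226... → 44.392.

44.392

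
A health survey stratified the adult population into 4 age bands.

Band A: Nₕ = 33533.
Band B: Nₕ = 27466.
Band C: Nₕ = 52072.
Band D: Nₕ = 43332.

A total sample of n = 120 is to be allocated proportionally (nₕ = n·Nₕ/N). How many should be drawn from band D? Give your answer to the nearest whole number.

33

Share of band D = 43332/156403 = 0.27705.
Allocate 120 × 0.27705 = 33.246... → 33.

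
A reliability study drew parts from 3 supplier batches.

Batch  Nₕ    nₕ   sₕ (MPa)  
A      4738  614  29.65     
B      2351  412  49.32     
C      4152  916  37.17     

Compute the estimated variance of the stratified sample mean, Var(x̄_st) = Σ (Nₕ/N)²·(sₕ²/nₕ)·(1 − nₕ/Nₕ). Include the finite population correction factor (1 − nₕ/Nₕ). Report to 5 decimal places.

0.59478

N = 11241; Wₕ = Nₕ/N.
batch A: (4738/11241)²·29.65²/614·(1 − 614/4738) = 0.22140368
batch B: (2351/11241)²·49.32²/412·(1 − 412/2351) = 0.21299503
batch C: (4152/11241)²·37.17²/916·(1 − 916/4152) = 0.16037830
Sum = 0.59477701 → 0.59478.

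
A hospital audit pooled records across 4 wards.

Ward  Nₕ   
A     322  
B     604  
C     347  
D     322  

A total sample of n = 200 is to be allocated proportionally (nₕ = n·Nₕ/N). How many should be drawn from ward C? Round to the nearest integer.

44

N = 322 + 604 + 347 + 322 = 1595.
n_C = 200·347/1595 = 43.511... → 44.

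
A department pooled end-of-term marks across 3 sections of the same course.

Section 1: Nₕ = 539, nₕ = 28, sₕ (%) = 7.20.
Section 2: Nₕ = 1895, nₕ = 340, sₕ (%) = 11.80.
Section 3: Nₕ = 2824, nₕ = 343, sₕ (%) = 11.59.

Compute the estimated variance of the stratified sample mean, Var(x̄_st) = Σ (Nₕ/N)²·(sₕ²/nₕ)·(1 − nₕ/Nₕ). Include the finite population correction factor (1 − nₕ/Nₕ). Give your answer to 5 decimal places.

0.16134

N = 5258; Wₕ = Nₕ/N.
section 1: (539/5258)²·7.20²/28·(1 − 28/539) = 0.01844486
section 2: (1895/5258)²·11.80²/340·(1 − 340/1895) = 0.04364993
section 3: (2824/5258)²·11.59²/343·(1 − 343/2824) = 0.09924829
Sum = 0.16134309 → 0.16134.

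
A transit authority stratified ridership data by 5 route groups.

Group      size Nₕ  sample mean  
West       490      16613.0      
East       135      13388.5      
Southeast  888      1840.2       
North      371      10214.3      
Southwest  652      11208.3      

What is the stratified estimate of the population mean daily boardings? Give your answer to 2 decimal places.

N = 490 + 135 + 888 + 371 + 652 = 2536.
Weight each subgroup mean by Nₕ/N and sum.
Σ Nₕx̄ₕ = 490·16613.0 + 135·13388.5 + 888·1840.2 + 371·10214.3 + 652·11208.3 = 8140370 + 1807447.5 + 1634097.6 + 3789505.3 + 7307811.6 = 22679232.
Divide by N: 22679232 / 2536 = 8942.9148... → 8942.91.

8942.91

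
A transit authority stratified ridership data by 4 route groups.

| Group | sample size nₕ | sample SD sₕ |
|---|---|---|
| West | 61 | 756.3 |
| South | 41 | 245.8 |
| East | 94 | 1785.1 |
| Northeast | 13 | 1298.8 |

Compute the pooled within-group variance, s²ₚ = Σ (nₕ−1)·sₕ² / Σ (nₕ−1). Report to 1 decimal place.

1723564.8

Degrees of freedom: 60 + 40 + 93 + 12 = 205.
Σ(nₕ−1)sₕ² = 60·571989.69 + 40·60417.64 + 93·3186582.01 + 12·1686881.44 = 353330791.21.
s²ₚ = 353330791.21 / 205 = 1723564.835... → 1723564.8.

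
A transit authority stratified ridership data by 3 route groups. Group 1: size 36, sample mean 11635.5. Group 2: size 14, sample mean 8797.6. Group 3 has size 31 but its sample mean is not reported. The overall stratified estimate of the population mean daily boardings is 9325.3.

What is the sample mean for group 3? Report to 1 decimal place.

Σ Nₕx̄ₕ = N·μ, so 31·x̄_3 = 81·9325.3 − (36·11635.5 + 14·8797.6).
= 755349.3 − 542044.4 = 213304.9.
x̄_3 = 213304.9 / 31 = 6880.803... → 6880.8.

6880.8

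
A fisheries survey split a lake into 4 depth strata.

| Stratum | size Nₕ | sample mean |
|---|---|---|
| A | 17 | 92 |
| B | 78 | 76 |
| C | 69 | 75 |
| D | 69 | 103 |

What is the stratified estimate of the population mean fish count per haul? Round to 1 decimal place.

x̄_st = (Σ Nₕx̄ₕ) / (Σ Nₕ) = (17·92 + 78·76 + 69·75 + 69·103) / 233
= 19774 / 233 = 84.867... → 84.9.

84.9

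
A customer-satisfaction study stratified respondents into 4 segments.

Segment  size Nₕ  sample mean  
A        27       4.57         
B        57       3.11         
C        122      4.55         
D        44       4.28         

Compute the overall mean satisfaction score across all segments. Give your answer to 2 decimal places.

4.18

x̄_st = (Σ Nₕx̄ₕ) / (Σ Nₕ) = (27·4.57 + 57·3.11 + 122·4.55 + 44·4.28) / 250
= 1044.08 / 250 = 4.1763... → 4.18.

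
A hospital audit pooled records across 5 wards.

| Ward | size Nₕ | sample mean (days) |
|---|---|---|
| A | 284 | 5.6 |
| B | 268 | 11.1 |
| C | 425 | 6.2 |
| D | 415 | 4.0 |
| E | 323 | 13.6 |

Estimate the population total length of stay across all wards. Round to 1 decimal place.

Population total = Σ Nₕ·x̄ₕ (each stratum's size times its mean).
284·5.6 + 268·11.1 + 425·6.2 + 415·4.0 + 323·13.6 = 1590.4 + 2974.8 + 2635 + 1660 + 4392.8 = 13253.0.

13253.0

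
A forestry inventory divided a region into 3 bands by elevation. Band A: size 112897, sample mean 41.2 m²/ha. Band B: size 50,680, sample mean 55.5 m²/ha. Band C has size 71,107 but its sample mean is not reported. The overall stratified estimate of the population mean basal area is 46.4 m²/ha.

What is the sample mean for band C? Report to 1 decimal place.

48.2

Σ Nₕx̄ₕ = N·μ, so 71107·x̄_C = 234684·46.4 − (112897·41.2 + 50680·55.5).
= 10889337.6 − 7464096.4 = 3425241.2.
x̄_C = 3425241.2 / 71107 = 48.170... → 48.2.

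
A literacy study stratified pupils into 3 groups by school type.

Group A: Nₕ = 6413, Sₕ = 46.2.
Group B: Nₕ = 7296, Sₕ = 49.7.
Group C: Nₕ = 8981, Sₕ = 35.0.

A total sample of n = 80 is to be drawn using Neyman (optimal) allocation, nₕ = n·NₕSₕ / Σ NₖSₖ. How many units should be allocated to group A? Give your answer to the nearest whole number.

24

Σ NₕSₕ = 6413·46.2 + 7296·49.7 + 8981·35.0 = 973226.8.
Share for A: 296280.6/973226.8 = 0.30443.
n_A = 80 × 0.30443 = 24.354... → 24.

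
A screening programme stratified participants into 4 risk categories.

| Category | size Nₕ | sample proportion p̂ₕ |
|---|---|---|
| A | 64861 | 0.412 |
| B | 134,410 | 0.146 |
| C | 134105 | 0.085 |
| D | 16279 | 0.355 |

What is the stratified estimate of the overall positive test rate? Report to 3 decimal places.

0.182

N = 64861 + 134410 + 134105 + 16279 = 349655.
Overall proportion = Σ (Nₕ/N)·p̂ₕ.
Σ Nₕp̂ₕ = 26722.732 + 19623.86 + 11398.925 + 5779.045 = 63524.562.
63524.562 / 349655 = 0.18168... → 0.182.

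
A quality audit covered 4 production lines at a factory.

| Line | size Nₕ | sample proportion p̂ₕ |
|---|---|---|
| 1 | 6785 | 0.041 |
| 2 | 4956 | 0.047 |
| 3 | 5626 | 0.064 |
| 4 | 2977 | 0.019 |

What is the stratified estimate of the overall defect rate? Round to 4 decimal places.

0.0456

Wₕ = Nₕ/N with N = 20344: 0.3335, 0.2436, 0.2765, 0.1463.
p̂_st = 0.3335·0.041 + 0.2436·0.047 + 0.2765·0.064 + 0.1463·0.019 ≈ 0.045603... → 0.0456.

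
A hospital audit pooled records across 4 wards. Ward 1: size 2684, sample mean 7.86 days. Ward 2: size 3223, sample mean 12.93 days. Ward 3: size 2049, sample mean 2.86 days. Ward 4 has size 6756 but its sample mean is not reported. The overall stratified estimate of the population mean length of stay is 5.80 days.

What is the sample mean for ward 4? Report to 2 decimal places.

N = 2684 + 3223 + 2049 + 6756 = 14712.
Overall total = μ·N = 5.80·14712 = 85329.6.
Subtract the known strata: 2684·7.86 + 3223·12.93 + 2049·2.86 = 68629.77.
Remaining total for ward 4: 85329.6 − 68629.77 = 16699.83.
Divide by its size: 16699.83 / 6756 = 2.4719... → 2.47.

2.47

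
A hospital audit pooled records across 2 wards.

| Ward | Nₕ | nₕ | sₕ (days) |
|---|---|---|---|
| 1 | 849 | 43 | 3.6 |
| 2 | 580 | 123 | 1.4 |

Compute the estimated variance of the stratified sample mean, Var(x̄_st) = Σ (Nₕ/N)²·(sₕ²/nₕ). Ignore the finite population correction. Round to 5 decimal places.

N = 1429. Term for each stratum: Wₕ²sₕ²/nₕ.
Var(x̄_st) = 0.10638673 + 0.00262508 = 0.10901181 → 0.10901.

0.10901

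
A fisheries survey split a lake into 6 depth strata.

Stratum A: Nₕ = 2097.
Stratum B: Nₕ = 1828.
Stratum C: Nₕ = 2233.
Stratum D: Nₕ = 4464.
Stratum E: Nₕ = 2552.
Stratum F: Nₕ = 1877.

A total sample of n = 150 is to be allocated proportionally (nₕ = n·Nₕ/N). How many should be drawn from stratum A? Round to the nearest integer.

Share of stratum A = 2097/15051 = 0.13933.
Allocate 150 × 0.13933 = 20.899... → 21.

21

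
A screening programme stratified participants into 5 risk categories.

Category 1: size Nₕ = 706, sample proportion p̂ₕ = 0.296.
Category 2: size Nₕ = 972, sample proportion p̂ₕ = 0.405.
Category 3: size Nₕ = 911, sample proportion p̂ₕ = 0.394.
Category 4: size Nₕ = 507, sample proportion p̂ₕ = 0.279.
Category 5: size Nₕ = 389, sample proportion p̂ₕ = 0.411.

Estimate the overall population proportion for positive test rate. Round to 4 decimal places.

N = 706 + 972 + 911 + 507 + 389 = 3485.
Overall proportion = Σ (Nₕ/N)·p̂ₕ.
Σ Nₕp̂ₕ = 208.976 + 393.66 + 358.934 + 141.453 + 159.879 = 1262.902.
1262.902 / 3485 = 0.362382... → 0.3624.

0.3624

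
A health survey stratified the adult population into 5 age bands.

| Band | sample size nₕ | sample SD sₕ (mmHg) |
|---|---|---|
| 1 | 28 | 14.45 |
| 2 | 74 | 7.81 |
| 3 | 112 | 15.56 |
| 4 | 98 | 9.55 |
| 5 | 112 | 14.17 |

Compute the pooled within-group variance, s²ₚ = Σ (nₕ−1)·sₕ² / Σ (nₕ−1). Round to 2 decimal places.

162.53

1: (28−1)·14.45² = 27·208.8025 = 5637.6675
2: (74−1)·7.81² = 73·60.9961 = 4452.7153
3: (112−1)·15.56² = 111·242.1136 = 26874.6096
4: (98−1)·9.55² = 97·91.2025 = 8846.6425
5: (112−1)·14.17² = 111·200.7889 = 22287.5679
Numerator = 68099.2028; denominator = Σ(nₕ−1) = 419.
s²ₚ = 68099.2028/419 = 162.5279... → 162.53.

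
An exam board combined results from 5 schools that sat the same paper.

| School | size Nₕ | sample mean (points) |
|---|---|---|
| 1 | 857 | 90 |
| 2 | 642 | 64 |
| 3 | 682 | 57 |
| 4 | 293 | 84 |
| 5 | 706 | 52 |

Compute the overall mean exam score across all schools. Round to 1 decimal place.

68.7

N = 857 + 642 + 682 + 293 + 706 = 3180.
Overall mean = Σ (Nₕ/N)·x̄ₕ — weight by population share, not a simple average.
Σ Nₕx̄ₕ = 857·90 + 642·64 + 682·57 + 293·84 + 706·52 = 77130 + 41088 + 38874 + 24612 + 36712 = 218416.
Divide by N: 218416 / 3180 = 68.684... → 68.7.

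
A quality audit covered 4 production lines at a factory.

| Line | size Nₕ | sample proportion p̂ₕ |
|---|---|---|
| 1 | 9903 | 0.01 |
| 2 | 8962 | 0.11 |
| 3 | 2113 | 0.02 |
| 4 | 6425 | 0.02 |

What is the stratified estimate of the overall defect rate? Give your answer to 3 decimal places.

0.046

Wₕ = Nₕ/N with N = 27403: 0.3614, 0.3270, 0.0771, 0.2345.
p̂_st = 0.3614·0.01 + 0.3270·0.11 + 0.0771·0.02 + 0.2345·0.02 ≈ 0.04582... → 0.046.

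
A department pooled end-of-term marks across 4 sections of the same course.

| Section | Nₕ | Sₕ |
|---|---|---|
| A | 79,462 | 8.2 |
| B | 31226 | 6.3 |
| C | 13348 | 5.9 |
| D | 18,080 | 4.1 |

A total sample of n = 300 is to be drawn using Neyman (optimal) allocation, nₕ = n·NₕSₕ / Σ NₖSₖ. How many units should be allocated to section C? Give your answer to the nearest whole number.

Σ NₕSₕ = 79462·8.2 + 31226·6.3 + 13348·5.9 + 18080·4.1 = 1001193.4.
Share for C: 78753.2/1001193.4 = 0.07866.
n_C = 300 × 0.07866 = 23.598... → 24.

24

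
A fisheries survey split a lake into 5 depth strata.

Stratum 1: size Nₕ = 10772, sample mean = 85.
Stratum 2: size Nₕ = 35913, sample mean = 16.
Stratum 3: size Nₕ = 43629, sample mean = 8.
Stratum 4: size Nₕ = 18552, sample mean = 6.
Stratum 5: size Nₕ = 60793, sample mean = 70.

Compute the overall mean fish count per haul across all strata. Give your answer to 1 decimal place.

36.6

N = 169659; weights Wₕ = Nₕ/N = (0.0635, 0.2117, 0.2572, 0.1093, 0.3583).
x̄_st = Σ Wₕ·x̄ₕ = 0.0635·85 + 0.2117·16 + 0.2572·8 + 0.1093·6 + 0.3583·70 ≈ 36.580...
→ 36.6.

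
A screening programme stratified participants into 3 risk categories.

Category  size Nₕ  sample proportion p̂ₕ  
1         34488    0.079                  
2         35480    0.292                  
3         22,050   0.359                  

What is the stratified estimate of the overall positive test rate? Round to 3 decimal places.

0.228

N = 34488 + 35480 + 22050 = 92018.
Overall proportion = Σ (Nₕ/N)·p̂ₕ.
Σ Nₕp̂ₕ = 2724.552 + 10360.16 + 7915.95 = 21000.662.
21000.662 / 92018 = 0.22822... → 0.228.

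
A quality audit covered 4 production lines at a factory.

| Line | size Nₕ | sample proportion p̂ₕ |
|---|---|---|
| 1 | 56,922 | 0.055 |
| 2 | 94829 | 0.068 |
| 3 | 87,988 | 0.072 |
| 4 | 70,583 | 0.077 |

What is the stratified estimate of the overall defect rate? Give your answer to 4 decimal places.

0.0688

Wₕ = Nₕ/N with N = 310322: 0.1834, 0.3056, 0.2835, 0.2275.
p̂_st = 0.1834·0.055 + 0.3056·0.068 + 0.2835·0.072 + 0.2275·0.077 ≈ 0.068797... → 0.0688.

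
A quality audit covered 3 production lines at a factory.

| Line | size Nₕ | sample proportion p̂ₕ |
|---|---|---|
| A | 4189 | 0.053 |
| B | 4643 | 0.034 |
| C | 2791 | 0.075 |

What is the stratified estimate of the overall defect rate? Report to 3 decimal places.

N = 4189 + 4643 + 2791 = 11623.
Overall proportion = Σ (Nₕ/N)·p̂ₕ.
Σ Nₕp̂ₕ = 222.017 + 157.862 + 209.325 = 589.204.
589.204 / 11623 = 0.05069... → 0.051.

0.051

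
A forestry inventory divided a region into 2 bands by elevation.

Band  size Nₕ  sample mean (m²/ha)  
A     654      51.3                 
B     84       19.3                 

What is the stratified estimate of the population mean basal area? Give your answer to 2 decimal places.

47.66

N = 654 + 84 = 738.
Overall mean = Σ (Nₕ/N)·x̄ₕ — weight by population share, not a simple average.
Σ Nₕx̄ₕ = 654·51.3 + 84·19.3 = 33550.2 + 1621.2 = 35171.4.
Divide by N: 35171.4 / 738 = 47.6577... → 47.66.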